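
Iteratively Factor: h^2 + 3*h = (h)*(h + 3)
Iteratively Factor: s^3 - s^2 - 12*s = (s)*(s^2 - s - 12) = s*(s + 3)*(s - 4)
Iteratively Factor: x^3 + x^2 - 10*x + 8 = (x - 2)*(x^2 + 3*x - 4) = (x - 2)*(x - 1)*(x + 4)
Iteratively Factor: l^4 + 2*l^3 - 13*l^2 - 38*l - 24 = (l - 4)*(l^3 + 6*l^2 + 11*l + 6) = (l - 4)*(l + 3)*(l^2 + 3*l + 2) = (l - 4)*(l + 1)*(l + 3)*(l + 2)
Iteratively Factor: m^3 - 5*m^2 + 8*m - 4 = (m - 2)*(m^2 - 3*m + 2) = (m - 2)^2*(m - 1)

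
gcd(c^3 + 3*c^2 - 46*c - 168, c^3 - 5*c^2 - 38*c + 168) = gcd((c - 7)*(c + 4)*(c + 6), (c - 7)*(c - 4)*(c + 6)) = c^2 - c - 42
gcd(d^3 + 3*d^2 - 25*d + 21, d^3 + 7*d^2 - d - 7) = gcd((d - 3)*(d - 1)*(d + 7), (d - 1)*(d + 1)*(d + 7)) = d^2 + 6*d - 7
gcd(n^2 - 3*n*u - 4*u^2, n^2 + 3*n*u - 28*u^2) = -n + 4*u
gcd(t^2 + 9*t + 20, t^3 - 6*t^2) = 1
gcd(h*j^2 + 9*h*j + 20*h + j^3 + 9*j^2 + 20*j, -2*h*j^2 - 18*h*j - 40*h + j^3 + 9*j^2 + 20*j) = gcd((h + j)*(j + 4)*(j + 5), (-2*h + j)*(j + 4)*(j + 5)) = j^2 + 9*j + 20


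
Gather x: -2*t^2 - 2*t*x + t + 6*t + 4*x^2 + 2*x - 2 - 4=-2*t^2 + 7*t + 4*x^2 + x*(2 - 2*t) - 6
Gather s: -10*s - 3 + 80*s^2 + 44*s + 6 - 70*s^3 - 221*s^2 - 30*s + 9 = -70*s^3 - 141*s^2 + 4*s + 12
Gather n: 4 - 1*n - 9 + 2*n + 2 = n - 3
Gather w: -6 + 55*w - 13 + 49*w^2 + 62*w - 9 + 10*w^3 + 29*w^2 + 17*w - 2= 10*w^3 + 78*w^2 + 134*w - 30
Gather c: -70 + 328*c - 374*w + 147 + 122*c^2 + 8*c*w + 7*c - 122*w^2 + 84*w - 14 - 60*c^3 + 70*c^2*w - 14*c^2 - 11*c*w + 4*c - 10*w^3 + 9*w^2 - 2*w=-60*c^3 + c^2*(70*w + 108) + c*(339 - 3*w) - 10*w^3 - 113*w^2 - 292*w + 63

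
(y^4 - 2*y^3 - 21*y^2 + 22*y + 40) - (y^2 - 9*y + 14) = y^4 - 2*y^3 - 22*y^2 + 31*y + 26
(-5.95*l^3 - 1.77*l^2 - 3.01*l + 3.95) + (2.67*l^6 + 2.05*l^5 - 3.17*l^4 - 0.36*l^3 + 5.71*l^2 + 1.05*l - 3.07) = 2.67*l^6 + 2.05*l^5 - 3.17*l^4 - 6.31*l^3 + 3.94*l^2 - 1.96*l + 0.88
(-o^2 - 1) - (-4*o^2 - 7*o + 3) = 3*o^2 + 7*o - 4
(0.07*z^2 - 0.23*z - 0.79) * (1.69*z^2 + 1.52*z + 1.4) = 0.1183*z^4 - 0.2823*z^3 - 1.5867*z^2 - 1.5228*z - 1.106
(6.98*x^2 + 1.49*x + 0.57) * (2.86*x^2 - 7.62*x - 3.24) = 19.9628*x^4 - 48.9262*x^3 - 32.3388*x^2 - 9.171*x - 1.8468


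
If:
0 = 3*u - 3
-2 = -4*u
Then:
No Solution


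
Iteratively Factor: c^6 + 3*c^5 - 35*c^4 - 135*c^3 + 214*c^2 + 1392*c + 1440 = (c - 5)*(c^5 + 8*c^4 + 5*c^3 - 110*c^2 - 336*c - 288) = (c - 5)*(c + 4)*(c^4 + 4*c^3 - 11*c^2 - 66*c - 72) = (c - 5)*(c + 2)*(c + 4)*(c^3 + 2*c^2 - 15*c - 36) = (c - 5)*(c + 2)*(c + 3)*(c + 4)*(c^2 - c - 12) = (c - 5)*(c + 2)*(c + 3)^2*(c + 4)*(c - 4)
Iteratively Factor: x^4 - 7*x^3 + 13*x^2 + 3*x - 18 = (x - 3)*(x^3 - 4*x^2 + x + 6) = (x - 3)*(x + 1)*(x^2 - 5*x + 6) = (x - 3)*(x - 2)*(x + 1)*(x - 3)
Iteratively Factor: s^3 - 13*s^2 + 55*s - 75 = (s - 3)*(s^2 - 10*s + 25) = (s - 5)*(s - 3)*(s - 5)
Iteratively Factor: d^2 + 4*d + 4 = (d + 2)*(d + 2)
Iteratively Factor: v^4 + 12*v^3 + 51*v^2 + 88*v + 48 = (v + 4)*(v^3 + 8*v^2 + 19*v + 12) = (v + 3)*(v + 4)*(v^2 + 5*v + 4) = (v + 3)*(v + 4)^2*(v + 1)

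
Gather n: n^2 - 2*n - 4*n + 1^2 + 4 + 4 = n^2 - 6*n + 9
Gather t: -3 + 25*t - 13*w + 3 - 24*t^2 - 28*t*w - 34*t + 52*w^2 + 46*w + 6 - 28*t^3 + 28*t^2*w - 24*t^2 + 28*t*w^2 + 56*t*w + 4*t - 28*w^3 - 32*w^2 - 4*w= -28*t^3 + t^2*(28*w - 48) + t*(28*w^2 + 28*w - 5) - 28*w^3 + 20*w^2 + 29*w + 6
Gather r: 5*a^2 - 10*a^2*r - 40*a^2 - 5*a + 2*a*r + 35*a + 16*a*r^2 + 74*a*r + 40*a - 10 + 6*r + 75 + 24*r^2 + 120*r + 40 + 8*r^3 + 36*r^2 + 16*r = -35*a^2 + 70*a + 8*r^3 + r^2*(16*a + 60) + r*(-10*a^2 + 76*a + 142) + 105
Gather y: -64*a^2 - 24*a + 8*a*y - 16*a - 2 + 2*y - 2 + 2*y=-64*a^2 - 40*a + y*(8*a + 4) - 4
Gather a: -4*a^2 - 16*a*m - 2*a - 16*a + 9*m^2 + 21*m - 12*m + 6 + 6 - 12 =-4*a^2 + a*(-16*m - 18) + 9*m^2 + 9*m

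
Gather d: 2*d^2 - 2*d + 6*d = 2*d^2 + 4*d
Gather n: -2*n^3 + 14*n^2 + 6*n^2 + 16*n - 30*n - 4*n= -2*n^3 + 20*n^2 - 18*n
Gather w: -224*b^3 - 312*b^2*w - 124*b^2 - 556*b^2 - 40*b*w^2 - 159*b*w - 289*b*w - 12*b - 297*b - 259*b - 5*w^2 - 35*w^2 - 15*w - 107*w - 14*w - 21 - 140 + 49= -224*b^3 - 680*b^2 - 568*b + w^2*(-40*b - 40) + w*(-312*b^2 - 448*b - 136) - 112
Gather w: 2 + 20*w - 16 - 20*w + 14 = 0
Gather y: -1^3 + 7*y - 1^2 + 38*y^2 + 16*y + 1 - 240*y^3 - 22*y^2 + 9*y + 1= -240*y^3 + 16*y^2 + 32*y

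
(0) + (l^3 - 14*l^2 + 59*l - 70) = l^3 - 14*l^2 + 59*l - 70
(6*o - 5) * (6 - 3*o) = -18*o^2 + 51*o - 30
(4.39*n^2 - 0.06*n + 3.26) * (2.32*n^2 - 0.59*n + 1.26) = 10.1848*n^4 - 2.7293*n^3 + 13.13*n^2 - 1.999*n + 4.1076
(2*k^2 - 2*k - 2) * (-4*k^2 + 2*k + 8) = -8*k^4 + 12*k^3 + 20*k^2 - 20*k - 16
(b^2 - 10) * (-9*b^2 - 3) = -9*b^4 + 87*b^2 + 30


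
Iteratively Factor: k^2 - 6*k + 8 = (k - 2)*(k - 4)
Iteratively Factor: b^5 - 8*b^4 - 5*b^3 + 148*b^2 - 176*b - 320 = (b - 4)*(b^4 - 4*b^3 - 21*b^2 + 64*b + 80) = (b - 5)*(b - 4)*(b^3 + b^2 - 16*b - 16) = (b - 5)*(b - 4)^2*(b^2 + 5*b + 4) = (b - 5)*(b - 4)^2*(b + 1)*(b + 4)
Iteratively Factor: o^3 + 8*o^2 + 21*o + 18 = (o + 2)*(o^2 + 6*o + 9) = (o + 2)*(o + 3)*(o + 3)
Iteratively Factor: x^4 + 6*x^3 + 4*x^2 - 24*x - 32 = (x - 2)*(x^3 + 8*x^2 + 20*x + 16) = (x - 2)*(x + 4)*(x^2 + 4*x + 4) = (x - 2)*(x + 2)*(x + 4)*(x + 2)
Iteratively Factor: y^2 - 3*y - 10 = (y - 5)*(y + 2)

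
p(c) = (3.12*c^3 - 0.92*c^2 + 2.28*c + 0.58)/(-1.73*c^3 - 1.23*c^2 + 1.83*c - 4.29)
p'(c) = (5.19*c^2 + 2.46*c - 1.83)*(3.12*c^3 - 0.92*c^2 + 2.28*c + 0.58)/(-1.73*c^3 - 1.23*c^2 + 1.83*c - 4.29)^2 + (9.36*c^2 - 1.84*c + 2.28)/(-1.73*c^3 - 1.23*c^2 + 1.83*c - 4.29) = (-5.4292*c^4 + 19.308*c^3 - 36.0234*c^2 + 9.3204*c - 10.8426)/(2.9929*c^6 + 4.2558*c^5 - 4.8189*c^4 + 10.3416*c^3 + 13.9023*c^2 - 15.7014*c + 18.4041)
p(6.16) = -1.60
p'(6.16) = -0.02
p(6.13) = -1.60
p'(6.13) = -0.02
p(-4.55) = -2.58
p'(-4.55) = -0.32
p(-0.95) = 0.90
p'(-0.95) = -2.29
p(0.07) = -0.18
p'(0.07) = -0.60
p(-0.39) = 0.12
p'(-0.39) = -0.82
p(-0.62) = 0.35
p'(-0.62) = -1.19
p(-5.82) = -2.32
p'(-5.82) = -0.14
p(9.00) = -1.65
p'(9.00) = -0.01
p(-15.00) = -1.95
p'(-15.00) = -0.01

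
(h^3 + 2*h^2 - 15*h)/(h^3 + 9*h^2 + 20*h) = (h - 3)/(h + 4)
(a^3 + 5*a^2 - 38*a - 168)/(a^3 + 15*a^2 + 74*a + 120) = (a^2 + a - 42)/(a^2 + 11*a + 30)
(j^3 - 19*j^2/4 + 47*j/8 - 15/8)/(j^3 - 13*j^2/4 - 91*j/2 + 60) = (2*j^2 - 7*j + 3)/(2*(j^2 - 2*j - 48))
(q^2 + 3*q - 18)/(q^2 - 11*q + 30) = (q^2 + 3*q - 18)/(q^2 - 11*q + 30)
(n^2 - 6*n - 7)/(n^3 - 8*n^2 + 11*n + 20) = (n - 7)/(n^2 - 9*n + 20)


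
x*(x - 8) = x^2 - 8*x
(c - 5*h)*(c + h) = c^2 - 4*c*h - 5*h^2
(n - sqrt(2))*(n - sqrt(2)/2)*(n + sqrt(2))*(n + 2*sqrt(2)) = n^4 + 3*sqrt(2)*n^3/2 - 4*n^2 - 3*sqrt(2)*n + 4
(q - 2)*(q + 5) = q^2 + 3*q - 10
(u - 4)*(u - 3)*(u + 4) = u^3 - 3*u^2 - 16*u + 48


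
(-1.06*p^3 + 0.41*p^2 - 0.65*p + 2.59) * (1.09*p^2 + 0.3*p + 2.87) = -1.1554*p^5 + 0.1289*p^4 - 3.6277*p^3 + 3.8048*p^2 - 1.0885*p + 7.4333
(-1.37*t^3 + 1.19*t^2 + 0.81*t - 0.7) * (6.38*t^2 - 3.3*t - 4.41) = -8.7406*t^5 + 12.1132*t^4 + 7.2825*t^3 - 12.3869*t^2 - 1.2621*t + 3.087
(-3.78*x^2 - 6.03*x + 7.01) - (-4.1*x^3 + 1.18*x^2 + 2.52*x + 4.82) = 4.1*x^3 - 4.96*x^2 - 8.55*x + 2.19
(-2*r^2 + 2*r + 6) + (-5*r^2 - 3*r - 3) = -7*r^2 - r + 3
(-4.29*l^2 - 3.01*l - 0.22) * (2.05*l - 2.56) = -8.7945*l^3 + 4.8119*l^2 + 7.2546*l + 0.5632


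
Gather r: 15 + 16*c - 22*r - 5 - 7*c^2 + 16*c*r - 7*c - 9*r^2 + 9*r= -7*c^2 + 9*c - 9*r^2 + r*(16*c - 13) + 10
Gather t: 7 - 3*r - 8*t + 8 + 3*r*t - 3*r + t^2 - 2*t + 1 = -6*r + t^2 + t*(3*r - 10) + 16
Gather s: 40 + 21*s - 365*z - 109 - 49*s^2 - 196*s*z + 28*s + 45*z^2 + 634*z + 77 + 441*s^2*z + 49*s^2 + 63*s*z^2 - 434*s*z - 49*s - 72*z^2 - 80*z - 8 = 441*s^2*z + s*(63*z^2 - 630*z) - 27*z^2 + 189*z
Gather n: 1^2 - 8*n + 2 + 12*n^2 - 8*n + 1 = 12*n^2 - 16*n + 4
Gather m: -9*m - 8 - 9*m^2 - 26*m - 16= -9*m^2 - 35*m - 24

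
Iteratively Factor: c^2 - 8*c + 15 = (c - 3)*(c - 5)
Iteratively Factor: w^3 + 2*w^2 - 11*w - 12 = (w - 3)*(w^2 + 5*w + 4) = (w - 3)*(w + 1)*(w + 4)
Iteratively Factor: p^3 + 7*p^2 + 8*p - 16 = (p + 4)*(p^2 + 3*p - 4) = (p - 1)*(p + 4)*(p + 4)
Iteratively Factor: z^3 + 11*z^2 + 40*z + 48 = (z + 4)*(z^2 + 7*z + 12) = (z + 4)^2*(z + 3)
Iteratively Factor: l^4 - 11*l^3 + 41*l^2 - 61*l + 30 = (l - 3)*(l^3 - 8*l^2 + 17*l - 10) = (l - 5)*(l - 3)*(l^2 - 3*l + 2) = (l - 5)*(l - 3)*(l - 2)*(l - 1)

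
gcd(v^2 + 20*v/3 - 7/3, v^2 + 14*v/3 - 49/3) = v + 7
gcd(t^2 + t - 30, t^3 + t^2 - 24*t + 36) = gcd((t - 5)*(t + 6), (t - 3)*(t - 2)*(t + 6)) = t + 6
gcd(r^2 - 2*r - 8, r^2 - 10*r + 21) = 1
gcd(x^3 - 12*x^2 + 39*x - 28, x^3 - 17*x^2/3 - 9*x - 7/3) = x - 7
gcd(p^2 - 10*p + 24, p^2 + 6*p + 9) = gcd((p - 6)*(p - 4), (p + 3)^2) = 1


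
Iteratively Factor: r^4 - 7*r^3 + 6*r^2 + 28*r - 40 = (r + 2)*(r^3 - 9*r^2 + 24*r - 20) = (r - 2)*(r + 2)*(r^2 - 7*r + 10) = (r - 5)*(r - 2)*(r + 2)*(r - 2)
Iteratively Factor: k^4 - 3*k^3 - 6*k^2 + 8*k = (k + 2)*(k^3 - 5*k^2 + 4*k) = k*(k + 2)*(k^2 - 5*k + 4) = k*(k - 1)*(k + 2)*(k - 4)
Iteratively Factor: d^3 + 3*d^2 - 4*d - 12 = (d + 3)*(d^2 - 4) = (d + 2)*(d + 3)*(d - 2)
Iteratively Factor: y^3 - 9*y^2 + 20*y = (y - 5)*(y^2 - 4*y) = y*(y - 5)*(y - 4)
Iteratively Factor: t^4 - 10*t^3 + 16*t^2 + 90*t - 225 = (t + 3)*(t^3 - 13*t^2 + 55*t - 75) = (t - 5)*(t + 3)*(t^2 - 8*t + 15) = (t - 5)*(t - 3)*(t + 3)*(t - 5)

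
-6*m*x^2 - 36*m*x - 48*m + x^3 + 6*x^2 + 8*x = (-6*m + x)*(x + 2)*(x + 4)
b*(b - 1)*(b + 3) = b^3 + 2*b^2 - 3*b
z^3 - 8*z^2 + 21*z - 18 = (z - 3)^2*(z - 2)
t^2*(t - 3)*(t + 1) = t^4 - 2*t^3 - 3*t^2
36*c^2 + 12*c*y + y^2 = (6*c + y)^2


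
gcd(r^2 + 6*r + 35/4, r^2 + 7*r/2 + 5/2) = r + 5/2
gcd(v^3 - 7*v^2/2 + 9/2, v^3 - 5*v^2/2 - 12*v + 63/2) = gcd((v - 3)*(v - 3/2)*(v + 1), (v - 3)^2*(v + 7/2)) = v - 3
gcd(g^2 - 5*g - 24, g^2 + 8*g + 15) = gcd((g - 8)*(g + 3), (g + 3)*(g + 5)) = g + 3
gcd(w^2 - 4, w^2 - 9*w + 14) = w - 2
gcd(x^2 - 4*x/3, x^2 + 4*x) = x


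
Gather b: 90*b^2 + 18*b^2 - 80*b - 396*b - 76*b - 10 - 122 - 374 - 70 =108*b^2 - 552*b - 576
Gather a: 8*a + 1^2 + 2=8*a + 3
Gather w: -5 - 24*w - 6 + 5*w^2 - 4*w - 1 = 5*w^2 - 28*w - 12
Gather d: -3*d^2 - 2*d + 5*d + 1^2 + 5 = -3*d^2 + 3*d + 6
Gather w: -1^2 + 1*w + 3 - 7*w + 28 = 30 - 6*w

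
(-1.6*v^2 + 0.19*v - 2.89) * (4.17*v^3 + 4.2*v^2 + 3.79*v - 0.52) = -6.672*v^5 - 5.9277*v^4 - 17.3173*v^3 - 10.5859*v^2 - 11.0519*v + 1.5028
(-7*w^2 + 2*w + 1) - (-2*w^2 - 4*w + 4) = -5*w^2 + 6*w - 3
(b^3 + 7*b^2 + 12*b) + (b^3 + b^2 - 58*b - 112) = 2*b^3 + 8*b^2 - 46*b - 112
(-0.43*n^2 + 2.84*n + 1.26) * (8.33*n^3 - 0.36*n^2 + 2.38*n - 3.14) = -3.5819*n^5 + 23.812*n^4 + 8.45*n^3 + 7.6558*n^2 - 5.9188*n - 3.9564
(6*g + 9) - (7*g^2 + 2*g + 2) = -7*g^2 + 4*g + 7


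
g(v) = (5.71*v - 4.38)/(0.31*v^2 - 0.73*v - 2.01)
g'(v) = (0.73 - 0.62*v)*(5.71*v - 4.38)/(0.31*v^2 - 0.73*v - 2.01)^2 + 5.71/(0.31*v^2 - 0.73*v - 2.01)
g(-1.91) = -29.67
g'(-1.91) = -99.15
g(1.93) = -2.93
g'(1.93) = -3.13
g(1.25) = -1.13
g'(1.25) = -2.36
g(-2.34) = -12.71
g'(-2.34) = -15.77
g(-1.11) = 13.11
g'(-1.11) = -29.71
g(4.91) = 12.59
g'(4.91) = -12.46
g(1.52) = -1.79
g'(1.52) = -2.53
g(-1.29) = 21.26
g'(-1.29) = -69.22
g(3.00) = -9.04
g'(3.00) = -11.30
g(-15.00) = -1.14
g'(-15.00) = -0.07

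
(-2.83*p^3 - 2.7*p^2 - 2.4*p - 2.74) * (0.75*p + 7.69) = -2.1225*p^4 - 23.7877*p^3 - 22.563*p^2 - 20.511*p - 21.0706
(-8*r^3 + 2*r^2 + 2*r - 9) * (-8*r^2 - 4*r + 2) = 64*r^5 + 16*r^4 - 40*r^3 + 68*r^2 + 40*r - 18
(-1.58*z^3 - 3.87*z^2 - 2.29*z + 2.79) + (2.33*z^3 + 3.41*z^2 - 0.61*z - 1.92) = 0.75*z^3 - 0.46*z^2 - 2.9*z + 0.87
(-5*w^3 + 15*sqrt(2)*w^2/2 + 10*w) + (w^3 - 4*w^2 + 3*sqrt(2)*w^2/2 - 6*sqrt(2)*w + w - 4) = -4*w^3 - 4*w^2 + 9*sqrt(2)*w^2 - 6*sqrt(2)*w + 11*w - 4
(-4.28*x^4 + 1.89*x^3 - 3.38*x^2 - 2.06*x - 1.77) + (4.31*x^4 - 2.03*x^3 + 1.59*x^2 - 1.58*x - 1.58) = 0.0299999999999994*x^4 - 0.14*x^3 - 1.79*x^2 - 3.64*x - 3.35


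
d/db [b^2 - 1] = 2*b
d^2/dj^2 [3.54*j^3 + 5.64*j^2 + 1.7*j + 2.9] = 21.24*j + 11.28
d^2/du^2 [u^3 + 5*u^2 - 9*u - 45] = 6*u + 10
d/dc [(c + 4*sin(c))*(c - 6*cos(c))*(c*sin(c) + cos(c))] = c*(c + 4*sin(c))*(c - 6*cos(c))*cos(c) + (c + 4*sin(c))*(c*sin(c) + cos(c))*(6*sin(c) + 1) + (c - 6*cos(c))*(c*sin(c) + cos(c))*(4*cos(c) + 1)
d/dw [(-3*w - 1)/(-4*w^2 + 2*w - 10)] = (-3*w^2 - 2*w + 8)/(4*w^4 - 4*w^3 + 21*w^2 - 10*w + 25)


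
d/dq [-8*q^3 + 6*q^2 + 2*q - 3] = -24*q^2 + 12*q + 2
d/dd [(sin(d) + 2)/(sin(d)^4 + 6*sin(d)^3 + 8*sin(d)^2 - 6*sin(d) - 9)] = (-3*sin(d)^3 - 11*sin(d)^2 - 11*sin(d) + 1)/((sin(d) + 3)^3*cos(d)^3)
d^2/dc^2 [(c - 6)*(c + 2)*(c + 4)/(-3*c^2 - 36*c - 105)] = 2*(-27*c^3 - 372*c^2 - 1629*c - 2176)/(c^6 + 36*c^5 + 537*c^4 + 4248*c^3 + 18795*c^2 + 44100*c + 42875)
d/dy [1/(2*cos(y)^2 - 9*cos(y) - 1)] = (4*cos(y) - 9)*sin(y)/(9*cos(y) - cos(2*y))^2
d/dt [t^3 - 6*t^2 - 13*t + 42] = 3*t^2 - 12*t - 13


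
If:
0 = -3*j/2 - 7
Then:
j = -14/3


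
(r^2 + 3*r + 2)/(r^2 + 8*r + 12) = (r + 1)/(r + 6)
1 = 1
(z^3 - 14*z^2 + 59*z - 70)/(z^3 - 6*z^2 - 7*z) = (z^2 - 7*z + 10)/(z*(z + 1))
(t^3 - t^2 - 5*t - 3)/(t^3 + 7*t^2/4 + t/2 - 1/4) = 4*(t - 3)/(4*t - 1)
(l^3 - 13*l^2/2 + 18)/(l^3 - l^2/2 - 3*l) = (l - 6)/l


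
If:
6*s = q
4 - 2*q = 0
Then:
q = 2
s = 1/3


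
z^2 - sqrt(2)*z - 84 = (z - 7*sqrt(2))*(z + 6*sqrt(2))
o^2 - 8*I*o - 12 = (o - 6*I)*(o - 2*I)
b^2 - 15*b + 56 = (b - 8)*(b - 7)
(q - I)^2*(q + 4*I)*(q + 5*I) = q^4 + 7*I*q^3 - 3*q^2 + 31*I*q + 20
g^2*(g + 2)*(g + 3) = g^4 + 5*g^3 + 6*g^2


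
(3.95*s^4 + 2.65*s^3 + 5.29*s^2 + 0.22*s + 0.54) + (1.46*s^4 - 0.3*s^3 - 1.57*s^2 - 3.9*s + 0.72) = 5.41*s^4 + 2.35*s^3 + 3.72*s^2 - 3.68*s + 1.26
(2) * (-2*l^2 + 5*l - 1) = -4*l^2 + 10*l - 2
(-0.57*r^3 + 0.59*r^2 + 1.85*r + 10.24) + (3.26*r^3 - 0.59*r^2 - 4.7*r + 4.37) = 2.69*r^3 - 2.85*r + 14.61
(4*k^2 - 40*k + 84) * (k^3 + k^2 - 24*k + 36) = 4*k^5 - 36*k^4 - 52*k^3 + 1188*k^2 - 3456*k + 3024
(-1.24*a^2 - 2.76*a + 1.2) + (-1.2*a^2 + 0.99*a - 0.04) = -2.44*a^2 - 1.77*a + 1.16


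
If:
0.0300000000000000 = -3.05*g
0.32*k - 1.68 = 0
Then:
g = -0.01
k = 5.25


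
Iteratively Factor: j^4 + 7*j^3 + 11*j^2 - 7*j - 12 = (j - 1)*(j^3 + 8*j^2 + 19*j + 12) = (j - 1)*(j + 3)*(j^2 + 5*j + 4) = (j - 1)*(j + 1)*(j + 3)*(j + 4)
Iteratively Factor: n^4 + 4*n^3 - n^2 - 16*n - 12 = (n - 2)*(n^3 + 6*n^2 + 11*n + 6) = (n - 2)*(n + 1)*(n^2 + 5*n + 6) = (n - 2)*(n + 1)*(n + 2)*(n + 3)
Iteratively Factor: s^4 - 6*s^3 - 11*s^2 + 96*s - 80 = (s - 1)*(s^3 - 5*s^2 - 16*s + 80) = (s - 4)*(s - 1)*(s^2 - s - 20) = (s - 5)*(s - 4)*(s - 1)*(s + 4)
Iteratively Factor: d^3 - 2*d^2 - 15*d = (d)*(d^2 - 2*d - 15) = d*(d - 5)*(d + 3)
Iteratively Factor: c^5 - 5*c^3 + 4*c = (c + 1)*(c^4 - c^3 - 4*c^2 + 4*c) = (c - 2)*(c + 1)*(c^3 + c^2 - 2*c) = c*(c - 2)*(c + 1)*(c^2 + c - 2) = c*(c - 2)*(c - 1)*(c + 1)*(c + 2)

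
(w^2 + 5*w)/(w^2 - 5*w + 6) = w*(w + 5)/(w^2 - 5*w + 6)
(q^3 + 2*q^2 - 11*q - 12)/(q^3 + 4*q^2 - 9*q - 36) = (q + 1)/(q + 3)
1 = 1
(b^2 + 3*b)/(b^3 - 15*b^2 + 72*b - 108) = b*(b + 3)/(b^3 - 15*b^2 + 72*b - 108)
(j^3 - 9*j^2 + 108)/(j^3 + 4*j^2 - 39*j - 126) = (j - 6)/(j + 7)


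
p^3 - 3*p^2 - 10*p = p*(p - 5)*(p + 2)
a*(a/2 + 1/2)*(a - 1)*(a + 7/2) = a^4/2 + 7*a^3/4 - a^2/2 - 7*a/4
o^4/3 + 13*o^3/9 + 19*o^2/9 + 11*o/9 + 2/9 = (o/3 + 1/3)*(o + 1/3)*(o + 1)*(o + 2)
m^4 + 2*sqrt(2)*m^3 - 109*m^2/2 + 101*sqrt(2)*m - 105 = (m - 5*sqrt(2)/2)*(m - 3*sqrt(2)/2)*(m - sqrt(2))*(m + 7*sqrt(2))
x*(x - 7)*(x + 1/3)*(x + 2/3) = x^4 - 6*x^3 - 61*x^2/9 - 14*x/9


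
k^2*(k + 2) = k^3 + 2*k^2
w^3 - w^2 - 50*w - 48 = (w - 8)*(w + 1)*(w + 6)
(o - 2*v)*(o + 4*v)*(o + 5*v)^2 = o^4 + 12*o^3*v + 37*o^2*v^2 - 30*o*v^3 - 200*v^4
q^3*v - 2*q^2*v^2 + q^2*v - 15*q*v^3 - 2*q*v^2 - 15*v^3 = (q - 5*v)*(q + 3*v)*(q*v + v)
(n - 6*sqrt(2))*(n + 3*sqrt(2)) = n^2 - 3*sqrt(2)*n - 36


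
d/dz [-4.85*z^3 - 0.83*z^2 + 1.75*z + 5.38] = -14.55*z^2 - 1.66*z + 1.75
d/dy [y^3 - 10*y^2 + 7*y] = 3*y^2 - 20*y + 7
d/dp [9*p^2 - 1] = 18*p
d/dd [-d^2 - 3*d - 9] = -2*d - 3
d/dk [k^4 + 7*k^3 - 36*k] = 4*k^3 + 21*k^2 - 36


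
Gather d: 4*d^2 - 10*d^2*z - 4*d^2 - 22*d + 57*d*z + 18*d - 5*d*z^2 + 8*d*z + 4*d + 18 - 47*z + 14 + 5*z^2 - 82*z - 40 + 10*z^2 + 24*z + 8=-10*d^2*z + d*(-5*z^2 + 65*z) + 15*z^2 - 105*z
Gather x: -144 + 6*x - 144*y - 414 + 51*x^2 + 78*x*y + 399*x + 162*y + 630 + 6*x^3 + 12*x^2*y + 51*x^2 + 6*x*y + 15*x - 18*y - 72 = 6*x^3 + x^2*(12*y + 102) + x*(84*y + 420)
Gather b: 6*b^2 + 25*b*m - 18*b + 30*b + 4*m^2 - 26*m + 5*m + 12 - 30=6*b^2 + b*(25*m + 12) + 4*m^2 - 21*m - 18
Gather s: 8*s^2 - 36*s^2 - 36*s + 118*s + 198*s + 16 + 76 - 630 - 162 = -28*s^2 + 280*s - 700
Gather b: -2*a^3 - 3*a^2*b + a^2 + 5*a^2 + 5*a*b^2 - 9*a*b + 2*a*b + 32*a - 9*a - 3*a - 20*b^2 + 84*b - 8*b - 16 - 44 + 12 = -2*a^3 + 6*a^2 + 20*a + b^2*(5*a - 20) + b*(-3*a^2 - 7*a + 76) - 48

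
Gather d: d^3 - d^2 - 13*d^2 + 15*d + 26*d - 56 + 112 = d^3 - 14*d^2 + 41*d + 56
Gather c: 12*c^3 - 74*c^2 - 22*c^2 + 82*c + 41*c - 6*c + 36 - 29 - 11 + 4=12*c^3 - 96*c^2 + 117*c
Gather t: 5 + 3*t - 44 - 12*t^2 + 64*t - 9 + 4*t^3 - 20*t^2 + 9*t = 4*t^3 - 32*t^2 + 76*t - 48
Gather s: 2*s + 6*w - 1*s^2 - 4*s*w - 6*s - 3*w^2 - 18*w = -s^2 + s*(-4*w - 4) - 3*w^2 - 12*w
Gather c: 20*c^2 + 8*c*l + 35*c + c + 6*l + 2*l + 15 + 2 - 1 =20*c^2 + c*(8*l + 36) + 8*l + 16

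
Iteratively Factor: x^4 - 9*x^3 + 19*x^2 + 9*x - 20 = (x - 1)*(x^3 - 8*x^2 + 11*x + 20) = (x - 5)*(x - 1)*(x^2 - 3*x - 4) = (x - 5)*(x - 1)*(x + 1)*(x - 4)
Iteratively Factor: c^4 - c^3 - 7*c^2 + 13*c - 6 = (c + 3)*(c^3 - 4*c^2 + 5*c - 2) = (c - 2)*(c + 3)*(c^2 - 2*c + 1) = (c - 2)*(c - 1)*(c + 3)*(c - 1)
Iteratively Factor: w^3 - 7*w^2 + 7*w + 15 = (w + 1)*(w^2 - 8*w + 15) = (w - 5)*(w + 1)*(w - 3)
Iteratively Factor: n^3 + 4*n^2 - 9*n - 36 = (n - 3)*(n^2 + 7*n + 12) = (n - 3)*(n + 3)*(n + 4)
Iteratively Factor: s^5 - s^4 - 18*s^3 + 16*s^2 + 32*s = (s + 1)*(s^4 - 2*s^3 - 16*s^2 + 32*s) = (s - 4)*(s + 1)*(s^3 + 2*s^2 - 8*s) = s*(s - 4)*(s + 1)*(s^2 + 2*s - 8) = s*(s - 4)*(s - 2)*(s + 1)*(s + 4)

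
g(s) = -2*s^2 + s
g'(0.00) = 1.00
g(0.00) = 0.00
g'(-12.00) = 49.00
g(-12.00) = -300.00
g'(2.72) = -9.88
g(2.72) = -12.08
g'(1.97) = -6.88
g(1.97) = -5.79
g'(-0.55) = 3.20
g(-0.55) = -1.16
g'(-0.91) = 4.64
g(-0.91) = -2.57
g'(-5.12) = 21.48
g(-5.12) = -57.55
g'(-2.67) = 11.68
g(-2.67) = -16.93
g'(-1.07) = 5.28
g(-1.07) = -3.36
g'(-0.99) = 4.96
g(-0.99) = -2.95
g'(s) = 1 - 4*s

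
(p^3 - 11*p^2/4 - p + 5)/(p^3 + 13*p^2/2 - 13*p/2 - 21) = (4*p^2 - 3*p - 10)/(2*(2*p^2 + 17*p + 21))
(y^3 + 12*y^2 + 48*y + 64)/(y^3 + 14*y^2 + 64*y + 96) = (y + 4)/(y + 6)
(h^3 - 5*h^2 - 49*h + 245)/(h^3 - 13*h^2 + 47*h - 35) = (h + 7)/(h - 1)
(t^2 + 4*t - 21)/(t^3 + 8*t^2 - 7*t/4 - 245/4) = 4*(t - 3)/(4*t^2 + 4*t - 35)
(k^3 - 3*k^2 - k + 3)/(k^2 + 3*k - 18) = (k^2 - 1)/(k + 6)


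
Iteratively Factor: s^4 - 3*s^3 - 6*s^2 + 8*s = (s)*(s^3 - 3*s^2 - 6*s + 8) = s*(s - 1)*(s^2 - 2*s - 8) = s*(s - 1)*(s + 2)*(s - 4)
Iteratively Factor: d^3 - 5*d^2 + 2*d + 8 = (d + 1)*(d^2 - 6*d + 8) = (d - 4)*(d + 1)*(d - 2)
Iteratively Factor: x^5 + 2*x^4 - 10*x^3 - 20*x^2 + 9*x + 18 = (x + 2)*(x^4 - 10*x^2 + 9) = (x - 1)*(x + 2)*(x^3 + x^2 - 9*x - 9) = (x - 1)*(x + 2)*(x + 3)*(x^2 - 2*x - 3) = (x - 1)*(x + 1)*(x + 2)*(x + 3)*(x - 3)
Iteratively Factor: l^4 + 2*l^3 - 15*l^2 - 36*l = (l)*(l^3 + 2*l^2 - 15*l - 36) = l*(l + 3)*(l^2 - l - 12) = l*(l - 4)*(l + 3)*(l + 3)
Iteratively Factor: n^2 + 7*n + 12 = (n + 3)*(n + 4)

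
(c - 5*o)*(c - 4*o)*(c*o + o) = c^3*o - 9*c^2*o^2 + c^2*o + 20*c*o^3 - 9*c*o^2 + 20*o^3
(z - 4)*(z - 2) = z^2 - 6*z + 8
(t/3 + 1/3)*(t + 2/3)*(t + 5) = t^3/3 + 20*t^2/9 + 3*t + 10/9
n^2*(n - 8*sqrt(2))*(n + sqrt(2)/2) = n^4 - 15*sqrt(2)*n^3/2 - 8*n^2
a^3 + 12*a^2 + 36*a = a*(a + 6)^2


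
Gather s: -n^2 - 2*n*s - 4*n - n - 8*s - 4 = -n^2 - 5*n + s*(-2*n - 8) - 4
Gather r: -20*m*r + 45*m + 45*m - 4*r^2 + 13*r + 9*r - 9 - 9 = 90*m - 4*r^2 + r*(22 - 20*m) - 18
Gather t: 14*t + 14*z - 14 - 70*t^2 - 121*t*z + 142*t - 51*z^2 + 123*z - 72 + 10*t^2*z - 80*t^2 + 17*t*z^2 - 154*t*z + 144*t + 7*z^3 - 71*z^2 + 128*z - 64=t^2*(10*z - 150) + t*(17*z^2 - 275*z + 300) + 7*z^3 - 122*z^2 + 265*z - 150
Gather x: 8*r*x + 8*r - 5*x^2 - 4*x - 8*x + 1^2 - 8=8*r - 5*x^2 + x*(8*r - 12) - 7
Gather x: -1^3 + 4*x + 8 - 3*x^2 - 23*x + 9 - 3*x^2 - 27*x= -6*x^2 - 46*x + 16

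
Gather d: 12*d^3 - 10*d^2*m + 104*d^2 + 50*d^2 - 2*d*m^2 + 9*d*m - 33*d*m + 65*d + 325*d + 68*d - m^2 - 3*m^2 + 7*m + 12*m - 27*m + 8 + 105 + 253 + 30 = 12*d^3 + d^2*(154 - 10*m) + d*(-2*m^2 - 24*m + 458) - 4*m^2 - 8*m + 396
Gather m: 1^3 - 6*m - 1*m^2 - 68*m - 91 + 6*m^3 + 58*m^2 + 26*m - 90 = 6*m^3 + 57*m^2 - 48*m - 180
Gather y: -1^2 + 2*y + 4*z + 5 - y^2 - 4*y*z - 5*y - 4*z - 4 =-y^2 + y*(-4*z - 3)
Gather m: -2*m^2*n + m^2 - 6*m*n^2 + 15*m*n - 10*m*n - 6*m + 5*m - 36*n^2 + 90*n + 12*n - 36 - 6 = m^2*(1 - 2*n) + m*(-6*n^2 + 5*n - 1) - 36*n^2 + 102*n - 42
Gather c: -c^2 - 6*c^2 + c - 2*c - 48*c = -7*c^2 - 49*c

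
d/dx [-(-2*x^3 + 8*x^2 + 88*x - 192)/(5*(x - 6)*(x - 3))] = 2*(x^4 - 18*x^3 + 134*x^2 - 336*x + 72)/(5*(x^4 - 18*x^3 + 117*x^2 - 324*x + 324))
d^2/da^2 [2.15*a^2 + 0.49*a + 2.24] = 4.30000000000000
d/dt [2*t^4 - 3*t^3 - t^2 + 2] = t*(8*t^2 - 9*t - 2)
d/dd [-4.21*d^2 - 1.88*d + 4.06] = -8.42*d - 1.88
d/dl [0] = 0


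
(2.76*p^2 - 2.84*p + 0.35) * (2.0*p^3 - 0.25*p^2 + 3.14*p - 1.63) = 5.52*p^5 - 6.37*p^4 + 10.0764*p^3 - 13.5039*p^2 + 5.7282*p - 0.5705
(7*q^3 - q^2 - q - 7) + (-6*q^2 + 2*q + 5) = 7*q^3 - 7*q^2 + q - 2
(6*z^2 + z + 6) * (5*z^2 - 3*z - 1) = 30*z^4 - 13*z^3 + 21*z^2 - 19*z - 6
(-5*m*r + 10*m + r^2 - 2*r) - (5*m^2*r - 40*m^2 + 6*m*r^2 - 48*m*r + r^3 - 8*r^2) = -5*m^2*r + 40*m^2 - 6*m*r^2 + 43*m*r + 10*m - r^3 + 9*r^2 - 2*r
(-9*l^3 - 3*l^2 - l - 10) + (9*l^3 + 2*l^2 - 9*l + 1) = -l^2 - 10*l - 9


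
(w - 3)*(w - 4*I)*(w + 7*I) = w^3 - 3*w^2 + 3*I*w^2 + 28*w - 9*I*w - 84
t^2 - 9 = (t - 3)*(t + 3)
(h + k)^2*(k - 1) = h^2*k - h^2 + 2*h*k^2 - 2*h*k + k^3 - k^2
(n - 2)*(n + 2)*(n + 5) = n^3 + 5*n^2 - 4*n - 20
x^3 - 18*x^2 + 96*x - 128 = (x - 8)^2*(x - 2)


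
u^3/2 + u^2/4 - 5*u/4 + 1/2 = (u/2 + 1)*(u - 1)*(u - 1/2)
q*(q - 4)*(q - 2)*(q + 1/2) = q^4 - 11*q^3/2 + 5*q^2 + 4*q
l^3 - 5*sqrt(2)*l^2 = l^2*(l - 5*sqrt(2))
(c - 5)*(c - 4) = c^2 - 9*c + 20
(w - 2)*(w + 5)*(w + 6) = w^3 + 9*w^2 + 8*w - 60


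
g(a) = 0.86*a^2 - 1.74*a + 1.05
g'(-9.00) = -17.22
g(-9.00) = 86.37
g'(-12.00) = -22.38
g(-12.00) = 145.77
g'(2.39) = 2.37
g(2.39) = 1.80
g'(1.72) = 1.22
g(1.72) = 0.60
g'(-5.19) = -10.67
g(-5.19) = 33.25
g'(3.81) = 4.81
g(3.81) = 6.90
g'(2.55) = 2.65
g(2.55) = 2.21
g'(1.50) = 0.84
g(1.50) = 0.38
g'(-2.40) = -5.87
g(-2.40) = 10.18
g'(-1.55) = -4.41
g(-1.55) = 5.81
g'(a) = 1.72*a - 1.74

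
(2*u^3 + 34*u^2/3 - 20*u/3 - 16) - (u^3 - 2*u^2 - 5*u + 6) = u^3 + 40*u^2/3 - 5*u/3 - 22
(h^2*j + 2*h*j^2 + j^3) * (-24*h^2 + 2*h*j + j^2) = -24*h^4*j - 46*h^3*j^2 - 19*h^2*j^3 + 4*h*j^4 + j^5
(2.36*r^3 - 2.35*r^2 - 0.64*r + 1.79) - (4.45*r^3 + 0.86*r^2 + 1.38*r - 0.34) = -2.09*r^3 - 3.21*r^2 - 2.02*r + 2.13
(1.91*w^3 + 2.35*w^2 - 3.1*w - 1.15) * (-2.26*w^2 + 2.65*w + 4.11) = -4.3166*w^5 - 0.2495*w^4 + 21.0836*w^3 + 4.0425*w^2 - 15.7885*w - 4.7265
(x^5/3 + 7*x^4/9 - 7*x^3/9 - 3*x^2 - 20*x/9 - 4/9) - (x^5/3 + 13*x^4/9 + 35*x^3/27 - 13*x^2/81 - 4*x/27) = -2*x^4/3 - 56*x^3/27 - 230*x^2/81 - 56*x/27 - 4/9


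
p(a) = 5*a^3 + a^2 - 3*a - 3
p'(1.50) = 33.75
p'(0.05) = -2.86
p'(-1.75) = 39.44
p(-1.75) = -21.48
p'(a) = 15*a^2 + 2*a - 3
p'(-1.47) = 26.47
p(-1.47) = -12.31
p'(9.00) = 1230.00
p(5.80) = 988.80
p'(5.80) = 513.20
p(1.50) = 11.62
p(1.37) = 7.62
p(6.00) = 1095.00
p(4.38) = 423.18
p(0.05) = -3.15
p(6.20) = 1208.48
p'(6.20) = 586.00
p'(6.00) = 549.00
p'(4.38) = 293.53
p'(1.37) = 27.89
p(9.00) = 3696.00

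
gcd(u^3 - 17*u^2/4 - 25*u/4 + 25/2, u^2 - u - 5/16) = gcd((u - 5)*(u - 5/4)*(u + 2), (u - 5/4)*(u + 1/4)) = u - 5/4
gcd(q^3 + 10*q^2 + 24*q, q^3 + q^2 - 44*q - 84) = q + 6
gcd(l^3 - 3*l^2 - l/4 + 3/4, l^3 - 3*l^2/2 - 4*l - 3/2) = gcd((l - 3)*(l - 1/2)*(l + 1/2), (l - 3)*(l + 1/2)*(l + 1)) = l^2 - 5*l/2 - 3/2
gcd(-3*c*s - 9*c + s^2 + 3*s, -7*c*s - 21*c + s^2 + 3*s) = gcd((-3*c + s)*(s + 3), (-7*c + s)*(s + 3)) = s + 3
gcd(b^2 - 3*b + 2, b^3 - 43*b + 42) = b - 1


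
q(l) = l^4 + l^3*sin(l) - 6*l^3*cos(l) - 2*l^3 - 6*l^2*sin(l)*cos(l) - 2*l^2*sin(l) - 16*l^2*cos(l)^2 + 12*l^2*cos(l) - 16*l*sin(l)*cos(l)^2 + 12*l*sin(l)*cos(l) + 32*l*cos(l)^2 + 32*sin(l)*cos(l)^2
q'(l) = 6*l^3*sin(l) + l^3*cos(l) + 4*l^3 + 6*l^2*sin(l)^2 + 32*l^2*sin(l)*cos(l) - 9*l^2*sin(l) - 6*l^2*cos(l)^2 - 20*l^2*cos(l) - 6*l^2 + 32*l*sin(l)^2*cos(l) - 12*l*sin(l)^2 - 76*l*sin(l)*cos(l) - 4*l*sin(l) - 16*l*cos(l)^3 - 20*l*cos(l)^2 + 24*l*cos(l) - 64*sin(l)^2*cos(l) - 16*sin(l)*cos(l)^2 + 12*sin(l)*cos(l) + 32*cos(l)^3 + 32*cos(l)^2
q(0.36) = 18.58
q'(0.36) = 31.68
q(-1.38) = 23.14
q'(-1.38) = -32.29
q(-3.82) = -240.64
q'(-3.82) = -554.87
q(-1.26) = 17.33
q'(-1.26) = -62.24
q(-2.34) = -159.70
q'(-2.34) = 392.13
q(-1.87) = -13.13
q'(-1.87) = 200.91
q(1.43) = -0.73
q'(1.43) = -19.71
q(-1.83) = -5.53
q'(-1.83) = 178.78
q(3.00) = 34.99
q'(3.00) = 66.54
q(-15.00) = 39214.92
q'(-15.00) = 10099.19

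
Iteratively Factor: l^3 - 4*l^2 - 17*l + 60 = (l - 3)*(l^2 - l - 20) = (l - 3)*(l + 4)*(l - 5)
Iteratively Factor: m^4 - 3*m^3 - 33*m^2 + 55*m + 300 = (m + 4)*(m^3 - 7*m^2 - 5*m + 75) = (m + 3)*(m + 4)*(m^2 - 10*m + 25) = (m - 5)*(m + 3)*(m + 4)*(m - 5)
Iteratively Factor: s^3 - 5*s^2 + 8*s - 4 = (s - 1)*(s^2 - 4*s + 4) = (s - 2)*(s - 1)*(s - 2)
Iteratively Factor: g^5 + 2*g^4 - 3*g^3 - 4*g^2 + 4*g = (g + 2)*(g^4 - 3*g^2 + 2*g) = (g - 1)*(g + 2)*(g^3 + g^2 - 2*g) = (g - 1)^2*(g + 2)*(g^2 + 2*g) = (g - 1)^2*(g + 2)^2*(g)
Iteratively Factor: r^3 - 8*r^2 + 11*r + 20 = (r - 5)*(r^2 - 3*r - 4) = (r - 5)*(r - 4)*(r + 1)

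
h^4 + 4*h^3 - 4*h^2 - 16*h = h*(h - 2)*(h + 2)*(h + 4)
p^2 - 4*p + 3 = (p - 3)*(p - 1)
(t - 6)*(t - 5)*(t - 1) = t^3 - 12*t^2 + 41*t - 30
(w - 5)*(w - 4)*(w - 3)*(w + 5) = w^4 - 7*w^3 - 13*w^2 + 175*w - 300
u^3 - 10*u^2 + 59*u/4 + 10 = (u - 8)*(u - 5/2)*(u + 1/2)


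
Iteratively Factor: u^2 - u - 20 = (u - 5)*(u + 4)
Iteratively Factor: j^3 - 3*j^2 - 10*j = (j)*(j^2 - 3*j - 10) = j*(j + 2)*(j - 5)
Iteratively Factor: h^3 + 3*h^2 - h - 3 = (h + 3)*(h^2 - 1) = (h + 1)*(h + 3)*(h - 1)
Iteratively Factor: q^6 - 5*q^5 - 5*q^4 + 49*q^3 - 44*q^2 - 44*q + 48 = (q - 2)*(q^5 - 3*q^4 - 11*q^3 + 27*q^2 + 10*q - 24) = (q - 4)*(q - 2)*(q^4 + q^3 - 7*q^2 - q + 6) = (q - 4)*(q - 2)*(q + 3)*(q^3 - 2*q^2 - q + 2) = (q - 4)*(q - 2)*(q + 1)*(q + 3)*(q^2 - 3*q + 2) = (q - 4)*(q - 2)^2*(q + 1)*(q + 3)*(q - 1)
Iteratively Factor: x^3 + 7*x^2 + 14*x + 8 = (x + 4)*(x^2 + 3*x + 2) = (x + 1)*(x + 4)*(x + 2)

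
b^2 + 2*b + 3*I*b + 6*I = (b + 2)*(b + 3*I)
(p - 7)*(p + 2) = p^2 - 5*p - 14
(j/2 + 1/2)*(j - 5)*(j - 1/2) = j^3/2 - 9*j^2/4 - 3*j/2 + 5/4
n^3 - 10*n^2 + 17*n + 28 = (n - 7)*(n - 4)*(n + 1)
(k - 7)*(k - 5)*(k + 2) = k^3 - 10*k^2 + 11*k + 70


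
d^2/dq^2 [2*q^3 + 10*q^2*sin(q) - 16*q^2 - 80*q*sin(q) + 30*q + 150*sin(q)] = -10*q^2*sin(q) + 80*q*sin(q) + 40*q*cos(q) + 12*q - 130*sin(q) - 160*cos(q) - 32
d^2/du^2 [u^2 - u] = 2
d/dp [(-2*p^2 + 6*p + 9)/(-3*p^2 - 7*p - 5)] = (32*p^2 + 74*p + 33)/(9*p^4 + 42*p^3 + 79*p^2 + 70*p + 25)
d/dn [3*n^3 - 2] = 9*n^2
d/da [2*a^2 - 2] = 4*a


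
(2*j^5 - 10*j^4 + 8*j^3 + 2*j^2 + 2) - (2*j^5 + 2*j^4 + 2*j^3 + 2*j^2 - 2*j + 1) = -12*j^4 + 6*j^3 + 2*j + 1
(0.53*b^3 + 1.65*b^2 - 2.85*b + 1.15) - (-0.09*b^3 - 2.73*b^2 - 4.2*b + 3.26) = 0.62*b^3 + 4.38*b^2 + 1.35*b - 2.11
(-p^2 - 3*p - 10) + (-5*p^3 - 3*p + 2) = -5*p^3 - p^2 - 6*p - 8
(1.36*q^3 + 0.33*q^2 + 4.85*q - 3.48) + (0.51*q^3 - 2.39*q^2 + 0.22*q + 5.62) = 1.87*q^3 - 2.06*q^2 + 5.07*q + 2.14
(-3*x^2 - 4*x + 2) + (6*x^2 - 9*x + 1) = 3*x^2 - 13*x + 3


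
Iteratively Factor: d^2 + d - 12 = (d + 4)*(d - 3)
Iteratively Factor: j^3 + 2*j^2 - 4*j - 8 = (j + 2)*(j^2 - 4) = (j + 2)^2*(j - 2)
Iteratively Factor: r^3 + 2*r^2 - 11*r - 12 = (r + 4)*(r^2 - 2*r - 3) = (r + 1)*(r + 4)*(r - 3)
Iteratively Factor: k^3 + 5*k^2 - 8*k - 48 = (k + 4)*(k^2 + k - 12) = (k + 4)^2*(k - 3)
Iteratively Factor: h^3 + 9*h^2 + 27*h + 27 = (h + 3)*(h^2 + 6*h + 9) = (h + 3)^2*(h + 3)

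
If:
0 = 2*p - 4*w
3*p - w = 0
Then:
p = 0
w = 0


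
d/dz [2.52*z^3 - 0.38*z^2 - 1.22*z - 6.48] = 7.56*z^2 - 0.76*z - 1.22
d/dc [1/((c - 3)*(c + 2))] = (1 - 2*c)/(c^4 - 2*c^3 - 11*c^2 + 12*c + 36)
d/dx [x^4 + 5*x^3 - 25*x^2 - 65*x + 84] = 4*x^3 + 15*x^2 - 50*x - 65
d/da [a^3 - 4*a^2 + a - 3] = 3*a^2 - 8*a + 1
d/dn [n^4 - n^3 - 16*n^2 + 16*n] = 4*n^3 - 3*n^2 - 32*n + 16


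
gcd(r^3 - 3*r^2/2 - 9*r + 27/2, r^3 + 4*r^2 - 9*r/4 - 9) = r - 3/2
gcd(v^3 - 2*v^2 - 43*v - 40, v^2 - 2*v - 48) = v - 8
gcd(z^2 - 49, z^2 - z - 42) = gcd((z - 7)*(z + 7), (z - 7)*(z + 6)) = z - 7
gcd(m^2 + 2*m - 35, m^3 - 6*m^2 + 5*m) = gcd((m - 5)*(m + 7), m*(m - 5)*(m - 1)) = m - 5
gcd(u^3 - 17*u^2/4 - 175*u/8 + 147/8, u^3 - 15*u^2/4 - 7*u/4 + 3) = u - 3/4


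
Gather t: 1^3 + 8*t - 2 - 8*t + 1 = 0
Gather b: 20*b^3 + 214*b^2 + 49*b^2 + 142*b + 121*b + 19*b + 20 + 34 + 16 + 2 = 20*b^3 + 263*b^2 + 282*b + 72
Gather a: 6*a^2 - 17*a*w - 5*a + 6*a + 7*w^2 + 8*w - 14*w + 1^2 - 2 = 6*a^2 + a*(1 - 17*w) + 7*w^2 - 6*w - 1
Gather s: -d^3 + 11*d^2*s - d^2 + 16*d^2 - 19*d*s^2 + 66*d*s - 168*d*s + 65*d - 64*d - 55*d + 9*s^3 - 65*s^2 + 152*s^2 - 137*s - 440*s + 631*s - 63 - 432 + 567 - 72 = -d^3 + 15*d^2 - 54*d + 9*s^3 + s^2*(87 - 19*d) + s*(11*d^2 - 102*d + 54)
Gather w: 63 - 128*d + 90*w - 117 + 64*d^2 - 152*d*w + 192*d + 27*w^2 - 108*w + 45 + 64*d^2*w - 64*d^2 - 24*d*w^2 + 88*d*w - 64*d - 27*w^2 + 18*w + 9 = -24*d*w^2 + w*(64*d^2 - 64*d)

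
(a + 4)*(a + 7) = a^2 + 11*a + 28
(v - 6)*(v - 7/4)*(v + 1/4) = v^3 - 15*v^2/2 + 137*v/16 + 21/8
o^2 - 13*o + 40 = (o - 8)*(o - 5)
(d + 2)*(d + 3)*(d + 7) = d^3 + 12*d^2 + 41*d + 42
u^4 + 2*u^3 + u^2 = u^2*(u + 1)^2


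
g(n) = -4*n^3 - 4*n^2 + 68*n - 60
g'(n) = -12*n^2 - 8*n + 68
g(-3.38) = -181.08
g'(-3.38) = -42.05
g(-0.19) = -73.04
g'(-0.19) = 69.09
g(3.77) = -74.82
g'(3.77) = -132.71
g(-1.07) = -132.44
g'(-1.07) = 62.82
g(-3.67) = -165.71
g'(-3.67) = -64.27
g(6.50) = -885.50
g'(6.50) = -491.00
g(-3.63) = -168.22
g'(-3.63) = -61.08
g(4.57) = -214.56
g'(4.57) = -219.18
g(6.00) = -660.00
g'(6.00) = -412.00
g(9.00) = -2688.00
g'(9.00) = -976.00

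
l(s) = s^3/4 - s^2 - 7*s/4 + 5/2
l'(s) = 3*s^2/4 - 2*s - 7/4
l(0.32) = 1.85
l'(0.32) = -2.31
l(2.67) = -4.54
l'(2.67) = -1.74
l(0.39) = 1.68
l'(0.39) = -2.42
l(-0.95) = 3.05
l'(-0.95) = 0.83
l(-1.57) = 1.82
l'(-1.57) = 3.24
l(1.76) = -2.31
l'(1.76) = -2.95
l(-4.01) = -22.68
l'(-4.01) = 18.33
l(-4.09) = -24.18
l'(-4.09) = 18.98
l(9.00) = 88.00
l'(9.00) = 41.00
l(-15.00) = -1040.00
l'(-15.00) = 197.00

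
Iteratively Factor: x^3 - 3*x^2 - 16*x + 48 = (x - 3)*(x^2 - 16) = (x - 4)*(x - 3)*(x + 4)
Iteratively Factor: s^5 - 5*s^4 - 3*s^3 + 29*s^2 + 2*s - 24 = (s - 4)*(s^4 - s^3 - 7*s^2 + s + 6) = (s - 4)*(s + 2)*(s^3 - 3*s^2 - s + 3) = (s - 4)*(s + 1)*(s + 2)*(s^2 - 4*s + 3) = (s - 4)*(s - 1)*(s + 1)*(s + 2)*(s - 3)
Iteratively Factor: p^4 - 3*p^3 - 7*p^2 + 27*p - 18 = (p - 1)*(p^3 - 2*p^2 - 9*p + 18) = (p - 1)*(p + 3)*(p^2 - 5*p + 6) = (p - 3)*(p - 1)*(p + 3)*(p - 2)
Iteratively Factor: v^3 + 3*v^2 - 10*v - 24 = (v + 2)*(v^2 + v - 12) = (v - 3)*(v + 2)*(v + 4)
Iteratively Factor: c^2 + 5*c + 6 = (c + 2)*(c + 3)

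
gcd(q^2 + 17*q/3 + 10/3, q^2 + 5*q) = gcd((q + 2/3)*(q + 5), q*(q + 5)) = q + 5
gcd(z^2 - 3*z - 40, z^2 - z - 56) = z - 8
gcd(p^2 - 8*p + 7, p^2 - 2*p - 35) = p - 7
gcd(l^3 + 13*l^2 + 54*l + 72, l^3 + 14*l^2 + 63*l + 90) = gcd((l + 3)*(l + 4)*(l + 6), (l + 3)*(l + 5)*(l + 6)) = l^2 + 9*l + 18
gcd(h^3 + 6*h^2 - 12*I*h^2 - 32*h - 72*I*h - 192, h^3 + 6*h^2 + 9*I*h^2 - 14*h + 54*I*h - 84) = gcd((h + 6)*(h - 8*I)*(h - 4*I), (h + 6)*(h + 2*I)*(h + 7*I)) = h + 6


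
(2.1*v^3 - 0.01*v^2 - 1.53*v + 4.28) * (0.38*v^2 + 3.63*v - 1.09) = 0.798*v^5 + 7.6192*v^4 - 2.9067*v^3 - 3.9166*v^2 + 17.2041*v - 4.6652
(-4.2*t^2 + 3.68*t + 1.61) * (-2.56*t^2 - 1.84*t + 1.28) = 10.752*t^4 - 1.6928*t^3 - 16.2688*t^2 + 1.748*t + 2.0608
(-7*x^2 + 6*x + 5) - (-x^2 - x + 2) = -6*x^2 + 7*x + 3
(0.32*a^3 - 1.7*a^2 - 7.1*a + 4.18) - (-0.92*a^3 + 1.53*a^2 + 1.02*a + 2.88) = 1.24*a^3 - 3.23*a^2 - 8.12*a + 1.3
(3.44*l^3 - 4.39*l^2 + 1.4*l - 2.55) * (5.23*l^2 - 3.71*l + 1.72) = 17.9912*l^5 - 35.7221*l^4 + 29.5257*l^3 - 26.0813*l^2 + 11.8685*l - 4.386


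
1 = 1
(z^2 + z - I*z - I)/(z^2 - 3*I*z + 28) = (z^2 + z - I*z - I)/(z^2 - 3*I*z + 28)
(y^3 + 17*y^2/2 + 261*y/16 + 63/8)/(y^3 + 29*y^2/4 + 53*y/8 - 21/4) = (4*y + 3)/(2*(2*y - 1))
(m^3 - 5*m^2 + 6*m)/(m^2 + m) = (m^2 - 5*m + 6)/(m + 1)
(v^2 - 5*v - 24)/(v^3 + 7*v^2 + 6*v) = (v^2 - 5*v - 24)/(v*(v^2 + 7*v + 6))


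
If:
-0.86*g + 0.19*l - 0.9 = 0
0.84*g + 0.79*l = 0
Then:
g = -0.85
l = 0.90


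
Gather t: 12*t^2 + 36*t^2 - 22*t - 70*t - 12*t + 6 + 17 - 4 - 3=48*t^2 - 104*t + 16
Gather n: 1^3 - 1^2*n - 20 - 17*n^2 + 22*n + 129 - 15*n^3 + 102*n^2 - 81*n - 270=-15*n^3 + 85*n^2 - 60*n - 160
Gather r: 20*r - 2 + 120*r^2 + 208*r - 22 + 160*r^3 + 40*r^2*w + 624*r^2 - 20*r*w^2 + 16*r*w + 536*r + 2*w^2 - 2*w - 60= 160*r^3 + r^2*(40*w + 744) + r*(-20*w^2 + 16*w + 764) + 2*w^2 - 2*w - 84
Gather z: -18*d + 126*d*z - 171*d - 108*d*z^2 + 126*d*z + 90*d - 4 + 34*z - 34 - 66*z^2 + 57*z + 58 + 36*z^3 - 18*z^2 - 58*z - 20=-99*d + 36*z^3 + z^2*(-108*d - 84) + z*(252*d + 33)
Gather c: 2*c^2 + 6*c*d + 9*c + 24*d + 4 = 2*c^2 + c*(6*d + 9) + 24*d + 4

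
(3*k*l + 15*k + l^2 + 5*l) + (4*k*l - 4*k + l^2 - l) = 7*k*l + 11*k + 2*l^2 + 4*l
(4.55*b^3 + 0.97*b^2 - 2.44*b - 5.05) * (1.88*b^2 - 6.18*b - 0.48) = 8.554*b^5 - 26.2954*b^4 - 12.7658*b^3 + 5.1196*b^2 + 32.3802*b + 2.424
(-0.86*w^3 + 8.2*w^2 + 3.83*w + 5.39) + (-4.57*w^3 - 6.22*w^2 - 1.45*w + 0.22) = -5.43*w^3 + 1.98*w^2 + 2.38*w + 5.61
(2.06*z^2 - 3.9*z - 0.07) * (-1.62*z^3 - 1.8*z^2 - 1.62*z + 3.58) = -3.3372*z^5 + 2.61*z^4 + 3.7962*z^3 + 13.8188*z^2 - 13.8486*z - 0.2506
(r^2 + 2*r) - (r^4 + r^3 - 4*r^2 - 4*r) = -r^4 - r^3 + 5*r^2 + 6*r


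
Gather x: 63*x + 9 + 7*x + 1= 70*x + 10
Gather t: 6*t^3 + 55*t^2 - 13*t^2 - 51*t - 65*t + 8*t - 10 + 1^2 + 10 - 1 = 6*t^3 + 42*t^2 - 108*t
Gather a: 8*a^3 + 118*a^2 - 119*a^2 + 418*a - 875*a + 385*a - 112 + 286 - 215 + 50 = 8*a^3 - a^2 - 72*a + 9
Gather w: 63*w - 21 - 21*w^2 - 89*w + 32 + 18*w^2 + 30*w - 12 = -3*w^2 + 4*w - 1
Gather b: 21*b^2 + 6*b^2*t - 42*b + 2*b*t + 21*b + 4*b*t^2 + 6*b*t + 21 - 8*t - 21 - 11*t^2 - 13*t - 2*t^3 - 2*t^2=b^2*(6*t + 21) + b*(4*t^2 + 8*t - 21) - 2*t^3 - 13*t^2 - 21*t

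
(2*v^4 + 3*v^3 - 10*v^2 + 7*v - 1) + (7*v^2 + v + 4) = 2*v^4 + 3*v^3 - 3*v^2 + 8*v + 3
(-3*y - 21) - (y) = -4*y - 21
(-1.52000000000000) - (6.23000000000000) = -7.75000000000000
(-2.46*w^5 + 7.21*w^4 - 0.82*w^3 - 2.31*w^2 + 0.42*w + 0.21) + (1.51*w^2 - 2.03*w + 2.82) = -2.46*w^5 + 7.21*w^4 - 0.82*w^3 - 0.8*w^2 - 1.61*w + 3.03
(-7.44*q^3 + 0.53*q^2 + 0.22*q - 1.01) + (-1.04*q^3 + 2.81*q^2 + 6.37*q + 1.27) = -8.48*q^3 + 3.34*q^2 + 6.59*q + 0.26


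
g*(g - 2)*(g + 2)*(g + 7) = g^4 + 7*g^3 - 4*g^2 - 28*g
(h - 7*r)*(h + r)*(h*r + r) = h^3*r - 6*h^2*r^2 + h^2*r - 7*h*r^3 - 6*h*r^2 - 7*r^3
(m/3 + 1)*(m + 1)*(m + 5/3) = m^3/3 + 17*m^2/9 + 29*m/9 + 5/3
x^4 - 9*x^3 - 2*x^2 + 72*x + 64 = (x - 8)*(x - 4)*(x + 1)*(x + 2)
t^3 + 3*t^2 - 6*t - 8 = (t - 2)*(t + 1)*(t + 4)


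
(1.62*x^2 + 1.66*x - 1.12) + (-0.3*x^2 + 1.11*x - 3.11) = 1.32*x^2 + 2.77*x - 4.23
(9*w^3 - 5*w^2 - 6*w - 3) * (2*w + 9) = 18*w^4 + 71*w^3 - 57*w^2 - 60*w - 27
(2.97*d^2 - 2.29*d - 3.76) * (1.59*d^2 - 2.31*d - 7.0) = 4.7223*d^4 - 10.5018*d^3 - 21.4785*d^2 + 24.7156*d + 26.32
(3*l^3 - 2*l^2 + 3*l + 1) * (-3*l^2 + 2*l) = -9*l^5 + 12*l^4 - 13*l^3 + 3*l^2 + 2*l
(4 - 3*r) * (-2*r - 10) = 6*r^2 + 22*r - 40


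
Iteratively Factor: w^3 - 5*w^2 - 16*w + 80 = (w - 5)*(w^2 - 16) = (w - 5)*(w + 4)*(w - 4)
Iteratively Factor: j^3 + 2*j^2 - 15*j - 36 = (j + 3)*(j^2 - j - 12) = (j + 3)^2*(j - 4)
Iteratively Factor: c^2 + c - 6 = (c + 3)*(c - 2)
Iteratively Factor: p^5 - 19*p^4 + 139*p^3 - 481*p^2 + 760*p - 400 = (p - 4)*(p^4 - 15*p^3 + 79*p^2 - 165*p + 100) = (p - 5)*(p - 4)*(p^3 - 10*p^2 + 29*p - 20) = (p - 5)*(p - 4)*(p - 1)*(p^2 - 9*p + 20) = (p - 5)*(p - 4)^2*(p - 1)*(p - 5)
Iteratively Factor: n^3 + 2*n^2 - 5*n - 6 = (n + 3)*(n^2 - n - 2) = (n - 2)*(n + 3)*(n + 1)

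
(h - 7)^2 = h^2 - 14*h + 49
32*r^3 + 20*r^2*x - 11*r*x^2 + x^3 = (-8*r + x)*(-4*r + x)*(r + x)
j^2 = j^2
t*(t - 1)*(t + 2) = t^3 + t^2 - 2*t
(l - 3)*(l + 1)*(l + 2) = l^3 - 7*l - 6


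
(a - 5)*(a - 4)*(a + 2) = a^3 - 7*a^2 + 2*a + 40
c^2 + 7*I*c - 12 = (c + 3*I)*(c + 4*I)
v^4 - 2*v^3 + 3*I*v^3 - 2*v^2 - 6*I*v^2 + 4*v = v*(v - 2)*(v + I)*(v + 2*I)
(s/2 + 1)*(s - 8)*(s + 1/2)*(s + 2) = s^4/2 - 7*s^3/4 - 15*s^2 - 23*s - 8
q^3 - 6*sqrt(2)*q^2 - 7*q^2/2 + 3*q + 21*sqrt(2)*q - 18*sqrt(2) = (q - 2)*(q - 3/2)*(q - 6*sqrt(2))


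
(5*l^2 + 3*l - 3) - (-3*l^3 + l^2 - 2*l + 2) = 3*l^3 + 4*l^2 + 5*l - 5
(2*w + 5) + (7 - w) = w + 12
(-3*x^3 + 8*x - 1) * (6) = -18*x^3 + 48*x - 6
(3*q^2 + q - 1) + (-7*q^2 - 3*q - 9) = -4*q^2 - 2*q - 10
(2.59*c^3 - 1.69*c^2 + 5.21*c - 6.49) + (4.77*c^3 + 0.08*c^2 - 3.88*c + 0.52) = 7.36*c^3 - 1.61*c^2 + 1.33*c - 5.97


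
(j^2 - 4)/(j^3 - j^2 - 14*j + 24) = (j + 2)/(j^2 + j - 12)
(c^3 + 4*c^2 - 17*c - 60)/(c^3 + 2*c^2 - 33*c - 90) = (c - 4)/(c - 6)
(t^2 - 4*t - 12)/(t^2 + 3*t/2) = 2*(t^2 - 4*t - 12)/(t*(2*t + 3))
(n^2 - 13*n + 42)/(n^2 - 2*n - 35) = (n - 6)/(n + 5)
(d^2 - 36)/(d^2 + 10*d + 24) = (d - 6)/(d + 4)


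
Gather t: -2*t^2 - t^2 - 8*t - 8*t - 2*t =-3*t^2 - 18*t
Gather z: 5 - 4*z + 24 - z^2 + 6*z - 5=-z^2 + 2*z + 24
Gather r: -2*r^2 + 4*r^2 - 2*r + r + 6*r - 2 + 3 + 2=2*r^2 + 5*r + 3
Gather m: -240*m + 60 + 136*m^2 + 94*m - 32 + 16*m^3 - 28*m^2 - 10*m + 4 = 16*m^3 + 108*m^2 - 156*m + 32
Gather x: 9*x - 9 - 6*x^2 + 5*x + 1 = -6*x^2 + 14*x - 8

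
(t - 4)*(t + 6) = t^2 + 2*t - 24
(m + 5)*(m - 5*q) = m^2 - 5*m*q + 5*m - 25*q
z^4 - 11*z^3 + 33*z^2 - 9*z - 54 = (z - 6)*(z - 3)^2*(z + 1)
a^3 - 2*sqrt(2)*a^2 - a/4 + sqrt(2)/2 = (a - 1/2)*(a + 1/2)*(a - 2*sqrt(2))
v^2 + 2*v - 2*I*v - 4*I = (v + 2)*(v - 2*I)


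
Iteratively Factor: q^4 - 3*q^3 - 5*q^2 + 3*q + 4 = (q - 1)*(q^3 - 2*q^2 - 7*q - 4) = (q - 4)*(q - 1)*(q^2 + 2*q + 1) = (q - 4)*(q - 1)*(q + 1)*(q + 1)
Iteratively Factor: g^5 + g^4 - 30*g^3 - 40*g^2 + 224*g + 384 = (g - 4)*(g^4 + 5*g^3 - 10*g^2 - 80*g - 96) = (g - 4)*(g + 4)*(g^3 + g^2 - 14*g - 24) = (g - 4)^2*(g + 4)*(g^2 + 5*g + 6) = (g - 4)^2*(g + 2)*(g + 4)*(g + 3)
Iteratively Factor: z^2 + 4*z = (z)*(z + 4)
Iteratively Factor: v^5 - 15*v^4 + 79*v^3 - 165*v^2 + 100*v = (v)*(v^4 - 15*v^3 + 79*v^2 - 165*v + 100) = v*(v - 5)*(v^3 - 10*v^2 + 29*v - 20) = v*(v - 5)*(v - 4)*(v^2 - 6*v + 5) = v*(v - 5)*(v - 4)*(v - 1)*(v - 5)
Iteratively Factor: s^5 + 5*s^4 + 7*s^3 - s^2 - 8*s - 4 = (s + 1)*(s^4 + 4*s^3 + 3*s^2 - 4*s - 4) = (s - 1)*(s + 1)*(s^3 + 5*s^2 + 8*s + 4) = (s - 1)*(s + 1)*(s + 2)*(s^2 + 3*s + 2) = (s - 1)*(s + 1)*(s + 2)^2*(s + 1)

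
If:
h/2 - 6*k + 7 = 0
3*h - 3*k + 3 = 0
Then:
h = 2/11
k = 13/11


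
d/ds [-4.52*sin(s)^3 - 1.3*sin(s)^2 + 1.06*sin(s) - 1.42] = (-13.56*sin(s)^2 - 2.6*sin(s) + 1.06)*cos(s)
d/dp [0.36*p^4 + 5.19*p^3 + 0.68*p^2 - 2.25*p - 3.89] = 1.44*p^3 + 15.57*p^2 + 1.36*p - 2.25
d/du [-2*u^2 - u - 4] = -4*u - 1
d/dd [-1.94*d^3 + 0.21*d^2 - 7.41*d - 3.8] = -5.82*d^2 + 0.42*d - 7.41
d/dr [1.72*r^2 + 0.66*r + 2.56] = 3.44*r + 0.66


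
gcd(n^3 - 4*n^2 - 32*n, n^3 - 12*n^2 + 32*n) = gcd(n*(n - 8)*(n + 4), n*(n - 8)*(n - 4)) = n^2 - 8*n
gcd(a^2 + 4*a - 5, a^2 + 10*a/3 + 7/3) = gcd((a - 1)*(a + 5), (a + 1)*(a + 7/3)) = 1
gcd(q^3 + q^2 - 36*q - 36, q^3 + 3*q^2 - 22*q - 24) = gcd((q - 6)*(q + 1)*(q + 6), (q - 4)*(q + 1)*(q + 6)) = q^2 + 7*q + 6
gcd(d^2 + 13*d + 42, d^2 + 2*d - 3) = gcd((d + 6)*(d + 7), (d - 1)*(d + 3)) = 1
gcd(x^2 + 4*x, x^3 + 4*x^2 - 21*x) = x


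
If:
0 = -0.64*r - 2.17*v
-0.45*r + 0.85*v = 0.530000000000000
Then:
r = -0.76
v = 0.22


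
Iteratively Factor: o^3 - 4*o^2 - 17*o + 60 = (o - 5)*(o^2 + o - 12) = (o - 5)*(o - 3)*(o + 4)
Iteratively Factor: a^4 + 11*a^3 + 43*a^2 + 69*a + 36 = (a + 3)*(a^3 + 8*a^2 + 19*a + 12) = (a + 3)^2*(a^2 + 5*a + 4) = (a + 3)^2*(a + 4)*(a + 1)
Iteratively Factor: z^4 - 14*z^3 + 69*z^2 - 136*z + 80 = (z - 4)*(z^3 - 10*z^2 + 29*z - 20) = (z - 4)*(z - 1)*(z^2 - 9*z + 20) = (z - 4)^2*(z - 1)*(z - 5)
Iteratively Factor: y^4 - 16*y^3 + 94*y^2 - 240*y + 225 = (y - 5)*(y^3 - 11*y^2 + 39*y - 45) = (y - 5)*(y - 3)*(y^2 - 8*y + 15) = (y - 5)^2*(y - 3)*(y - 3)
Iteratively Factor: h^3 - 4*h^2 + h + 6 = (h + 1)*(h^2 - 5*h + 6) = (h - 2)*(h + 1)*(h - 3)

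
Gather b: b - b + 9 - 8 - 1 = 0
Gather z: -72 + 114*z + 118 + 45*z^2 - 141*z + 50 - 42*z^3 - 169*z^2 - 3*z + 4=-42*z^3 - 124*z^2 - 30*z + 100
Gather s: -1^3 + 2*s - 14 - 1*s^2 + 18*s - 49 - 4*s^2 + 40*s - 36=-5*s^2 + 60*s - 100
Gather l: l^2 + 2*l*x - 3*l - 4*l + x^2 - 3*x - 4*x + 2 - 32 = l^2 + l*(2*x - 7) + x^2 - 7*x - 30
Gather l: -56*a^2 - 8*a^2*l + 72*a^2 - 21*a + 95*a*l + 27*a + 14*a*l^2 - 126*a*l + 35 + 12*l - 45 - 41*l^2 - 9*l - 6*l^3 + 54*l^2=16*a^2 + 6*a - 6*l^3 + l^2*(14*a + 13) + l*(-8*a^2 - 31*a + 3) - 10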